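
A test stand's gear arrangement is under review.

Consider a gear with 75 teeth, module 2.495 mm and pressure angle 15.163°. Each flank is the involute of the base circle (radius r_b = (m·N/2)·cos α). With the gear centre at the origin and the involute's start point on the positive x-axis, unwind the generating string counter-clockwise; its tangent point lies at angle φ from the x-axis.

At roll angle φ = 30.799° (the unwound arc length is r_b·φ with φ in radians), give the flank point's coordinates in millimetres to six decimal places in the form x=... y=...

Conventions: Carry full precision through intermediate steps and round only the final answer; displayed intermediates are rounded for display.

single-mesh involute tooth geometry (75T wheel at module 2.495)
pitch radius r_p = m·N/2 = 2.495·75/2 = 93.562500
base radius r_b = r_p·cos α = 93.562500·cos 15.163° = 90.305178
roll angle φ = 30.799° = 0.53754396 rad
x = r_b·(cos φ + φ·sin φ) = 102.424704
y = r_b·(sin φ − φ·cos φ) = 4.541842

x=102.424704 y=4.541842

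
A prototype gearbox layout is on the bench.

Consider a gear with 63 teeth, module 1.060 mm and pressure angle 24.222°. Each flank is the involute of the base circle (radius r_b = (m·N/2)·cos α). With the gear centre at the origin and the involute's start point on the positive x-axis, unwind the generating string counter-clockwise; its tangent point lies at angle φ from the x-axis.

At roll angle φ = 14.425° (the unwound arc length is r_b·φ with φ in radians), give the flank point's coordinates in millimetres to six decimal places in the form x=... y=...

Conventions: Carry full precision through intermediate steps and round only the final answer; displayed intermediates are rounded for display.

single-mesh involute tooth geometry (63T wheel at module 1.060)
pitch radius r_p = m·N/2 = 1.060·63/2 = 33.390000
base radius r_b = r_p·cos α = 33.390000·cos 24.222° = 30.450433
roll angle φ = 14.425° = 0.25176374 rad
x = r_b·(cos φ + φ·sin φ) = 31.400244
y = r_b·(sin φ − φ·cos φ) = 0.160952

x=31.400244 y=0.160952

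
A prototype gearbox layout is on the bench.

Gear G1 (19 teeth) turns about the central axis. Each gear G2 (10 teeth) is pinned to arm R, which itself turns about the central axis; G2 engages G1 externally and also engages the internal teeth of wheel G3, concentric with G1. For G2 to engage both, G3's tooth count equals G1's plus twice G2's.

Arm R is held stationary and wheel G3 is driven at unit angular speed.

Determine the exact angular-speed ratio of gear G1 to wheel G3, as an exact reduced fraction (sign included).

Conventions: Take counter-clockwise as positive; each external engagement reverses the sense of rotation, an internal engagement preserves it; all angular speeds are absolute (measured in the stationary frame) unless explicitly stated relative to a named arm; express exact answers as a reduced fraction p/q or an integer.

-39/19

planetary set (19T centre, 10T on arm, 39T internal) — Willis relation
ring teeth: 19 + 2·10 = 39
19(ω_sun−ω_arm) = −39(ω_ring−ω_arm),  ω_arm = 0, ω_ring = 1
ω_sun = 0 − (39/19)(1−0) = -39/19
ω_out/ω_in = -39/19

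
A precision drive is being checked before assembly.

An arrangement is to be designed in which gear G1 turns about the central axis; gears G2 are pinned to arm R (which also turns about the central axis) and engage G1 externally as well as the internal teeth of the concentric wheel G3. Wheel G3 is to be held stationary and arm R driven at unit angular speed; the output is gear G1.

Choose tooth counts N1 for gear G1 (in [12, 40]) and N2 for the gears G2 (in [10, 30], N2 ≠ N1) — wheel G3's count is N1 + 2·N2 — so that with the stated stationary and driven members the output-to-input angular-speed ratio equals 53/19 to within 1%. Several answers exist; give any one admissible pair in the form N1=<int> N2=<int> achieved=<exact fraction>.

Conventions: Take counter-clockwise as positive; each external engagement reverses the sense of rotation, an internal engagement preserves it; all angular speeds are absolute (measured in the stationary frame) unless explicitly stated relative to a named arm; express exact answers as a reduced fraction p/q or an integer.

topology: planetary set — design target 53/19, arm = carrier (Willis)
Willis with ω_ring = 0: ω_sun/ω_arm = (N1+N3)/N1; set equal to 53/19  ⇒  N3/N1 = 53/19 − 1 = 34/19
N3 = N1 + 2·N2  ⇒  N2/N1 = (N3/N1 − 1)/2 = (34/19 − 1)/2 = 15/38
smallest multiple with N1 ≥ 12 and N2 ≥ 10: k = 1  ⇒  N1 = 1·38 = 38, N2 = 1·15 = 15 (N1 ≤ 40, N2 ≤ 30, N2 ≠ N1 ✓), N3 = 38 + 2·15 = 68
check: (N1+N3)/N1 with N1 = 38, N3 = 68 gives 53/19; |achieved − target| = 0 ≤ 53/1900 ✓

N1=38 N2=15 achieved=53/19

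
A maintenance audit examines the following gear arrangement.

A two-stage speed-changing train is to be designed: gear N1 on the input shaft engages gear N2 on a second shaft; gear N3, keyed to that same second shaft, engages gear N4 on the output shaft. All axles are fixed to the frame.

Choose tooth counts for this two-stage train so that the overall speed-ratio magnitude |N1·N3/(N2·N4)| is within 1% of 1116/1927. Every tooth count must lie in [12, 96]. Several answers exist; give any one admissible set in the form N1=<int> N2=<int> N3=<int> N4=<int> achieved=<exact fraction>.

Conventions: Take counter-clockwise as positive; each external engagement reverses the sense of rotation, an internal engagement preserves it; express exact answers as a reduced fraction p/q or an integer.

N1=12 N2=41 N3=93 N4=47 achieved=1116/1927

design class (target 1116/1927): fixed-axis compound train
target = 1116/1927 in lowest terms: an exact hit needs N1·N3 = k·1116 and N2·N4 = k·1927 for one integer k, every count in [12, 96]; additionally prefer no 1:1 stage (N1 ≠ N2, N3 ≠ N4)
k = 1: N1·N3 = 1116 = 12·93, N2·N4 = 1927 = 41·47
achieved = 12·93/(41·47) = 1116/1927; |achieved − target| = 0 ≤ 279/48175 ✓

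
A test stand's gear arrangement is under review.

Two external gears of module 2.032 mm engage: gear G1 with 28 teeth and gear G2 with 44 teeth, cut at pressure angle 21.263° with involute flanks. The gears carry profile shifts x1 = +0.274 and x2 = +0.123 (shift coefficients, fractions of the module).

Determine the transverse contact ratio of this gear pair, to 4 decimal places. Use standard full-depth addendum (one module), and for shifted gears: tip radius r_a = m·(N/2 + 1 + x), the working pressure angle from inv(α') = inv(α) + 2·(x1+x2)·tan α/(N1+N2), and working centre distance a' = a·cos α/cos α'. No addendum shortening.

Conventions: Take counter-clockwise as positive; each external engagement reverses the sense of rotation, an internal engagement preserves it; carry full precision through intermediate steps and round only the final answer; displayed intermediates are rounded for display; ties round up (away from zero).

single-mesh involute tooth geometry (28T engaging 44T at module 2.032)
base radii: r_b1 = 26.511420, r_b2 = 41.660803
tip radii: r_a1 = 31.036768, r_a2 = 46.985936
inv(α') = inv(21.263°) + 2·(+0.274+0.123)·tan α/(28+44) = 0.02232195  ⇒  α' = 22.76613°
a' = a·cos α / cos α' = 73.1520·cos 21.263°/cos 22.76613° = 73.932123
action lengths: √(r_a1²−r_b1²) = 16.137707, √(r_a2²−r_b2²) = 21.726843
base pitch p_b = π·m·cos α = 5.949149
CR = (16.137707 + 21.726843 − 73.932123·sin 22.76613°)/5.949149 = 1.555683
contact ratio ≈ 1.5557

1.5557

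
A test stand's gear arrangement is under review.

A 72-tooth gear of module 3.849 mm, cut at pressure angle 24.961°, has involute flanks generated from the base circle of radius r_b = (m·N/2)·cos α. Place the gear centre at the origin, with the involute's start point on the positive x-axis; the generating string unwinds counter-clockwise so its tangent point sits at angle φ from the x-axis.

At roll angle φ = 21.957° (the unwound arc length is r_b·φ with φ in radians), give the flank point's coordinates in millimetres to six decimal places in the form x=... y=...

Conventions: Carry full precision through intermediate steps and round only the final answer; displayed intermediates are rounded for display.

x=134.509872 y=2.322214

recognized (one wheel, involute flank): single-mesh tooth geometry, m = 3.849, N = 72
pitch radius r_p = m·N/2 = 3.849·72/2 = 138.564000
base radius r_b = r_p·cos α = 138.564000·cos 24.961° = 125.621463
roll angle φ = 21.957° = 0.38322194 rad
x = r_b·(cos φ + φ·sin φ) = 134.509872
y = r_b·(sin φ − φ·cos φ) = 2.322214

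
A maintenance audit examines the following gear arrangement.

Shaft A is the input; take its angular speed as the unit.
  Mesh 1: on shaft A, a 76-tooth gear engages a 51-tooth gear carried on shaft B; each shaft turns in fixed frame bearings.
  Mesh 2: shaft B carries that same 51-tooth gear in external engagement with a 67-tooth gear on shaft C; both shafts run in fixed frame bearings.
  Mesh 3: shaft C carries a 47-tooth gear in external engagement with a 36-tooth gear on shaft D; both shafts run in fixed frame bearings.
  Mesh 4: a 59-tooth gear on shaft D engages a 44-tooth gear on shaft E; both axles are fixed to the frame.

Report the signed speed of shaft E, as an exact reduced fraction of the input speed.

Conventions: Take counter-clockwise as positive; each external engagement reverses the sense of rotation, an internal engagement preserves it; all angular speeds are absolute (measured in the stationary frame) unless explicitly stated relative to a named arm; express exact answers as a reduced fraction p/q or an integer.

52687/26532

4-mesh fixed-axis compound train (all bearings frame-fixed)
mesh 1 [76T→51T]: |ω|/ω_in = 1×76/51 = 76/51, sense flips to −
mesh 2 [51T→67T]: |ω|/ω_in = (76/51)×51/67 = 76/67, sense flips to +
mesh 3 [47T→36T]: |ω|/ω_in = (76/67)×47/36 = 893/603, sense flips to −
mesh 4 [59T→44T]: |ω|/ω_in = (893/603)×59/44 = 52687/26532, sense flips to +
signed output speed (× input speed) = 52687/26532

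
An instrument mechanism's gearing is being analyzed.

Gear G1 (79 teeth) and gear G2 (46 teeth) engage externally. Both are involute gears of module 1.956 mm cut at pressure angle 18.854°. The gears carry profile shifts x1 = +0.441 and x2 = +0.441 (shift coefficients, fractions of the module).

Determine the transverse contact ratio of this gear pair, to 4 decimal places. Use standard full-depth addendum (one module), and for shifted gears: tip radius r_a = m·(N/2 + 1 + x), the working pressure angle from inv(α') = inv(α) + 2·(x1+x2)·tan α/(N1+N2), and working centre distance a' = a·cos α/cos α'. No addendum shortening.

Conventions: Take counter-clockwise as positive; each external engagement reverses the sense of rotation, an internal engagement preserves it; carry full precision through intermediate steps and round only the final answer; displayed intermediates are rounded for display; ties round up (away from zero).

class = single-mesh tooth geometry [involute pair 79T × 46T, m = 1.956]
base radii: r_b1 = 73.116516, r_b2 = 42.574174
tip radii: r_a1 = 80.080596, r_a2 = 47.806596
inv(α') = inv(18.854°) + 2·(+0.441+0.441)·tan α/(79+46) = 0.01723439  ⇒  α' = 20.95694°
a' = a·cos α / cos α' = 122.2500·cos 18.854°/cos 20.95694° = 123.885797
action lengths: √(r_a1²−r_b1²) = 32.663082, √(r_a2²−r_b2²) = 21.746502
base pitch p_b = π·m·cos α = 5.815248
CR = (32.663082 + 21.746502 − 123.885797·sin 20.95694°)/5.815248 = 1.736783
contact ratio ≈ 1.7368

1.7368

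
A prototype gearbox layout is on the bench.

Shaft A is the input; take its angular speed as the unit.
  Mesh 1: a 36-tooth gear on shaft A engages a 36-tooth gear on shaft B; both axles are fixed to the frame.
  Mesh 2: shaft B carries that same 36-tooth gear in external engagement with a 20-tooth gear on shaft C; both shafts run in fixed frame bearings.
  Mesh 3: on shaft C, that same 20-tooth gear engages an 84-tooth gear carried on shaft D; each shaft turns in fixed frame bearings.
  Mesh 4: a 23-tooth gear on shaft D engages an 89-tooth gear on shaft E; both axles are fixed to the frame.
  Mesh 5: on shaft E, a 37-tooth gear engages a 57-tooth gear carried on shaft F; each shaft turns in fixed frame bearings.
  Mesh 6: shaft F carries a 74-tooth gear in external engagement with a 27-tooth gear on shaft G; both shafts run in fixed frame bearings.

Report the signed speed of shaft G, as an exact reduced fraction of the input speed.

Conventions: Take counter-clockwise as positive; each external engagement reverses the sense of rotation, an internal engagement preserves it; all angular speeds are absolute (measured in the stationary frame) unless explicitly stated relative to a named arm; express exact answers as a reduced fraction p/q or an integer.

62974/319599

6-mesh fixed-axis compound train (all bearings frame-fixed)
mesh 1 [36T→36T]: |ω|/ω_in = 1×36/36 = 1, sense flips to −
mesh 2 [36T→20T]: |ω|/ω_in = 1×36/20 = 9/5, sense flips to +
mesh 3 [20T→84T]: |ω|/ω_in = (9/5)×20/84 = 3/7, sense flips to −
mesh 4 [23T→89T]: |ω|/ω_in = (3/7)×23/89 = 69/623, sense flips to +
mesh 5 [37T→57T]: |ω|/ω_in = (69/623)×37/57 = 851/11837, sense flips to −
mesh 6 [74T→27T]: |ω|/ω_in = (851/11837)×74/27 = 62974/319599, sense flips to +
signed output speed (× input speed) = 62974/319599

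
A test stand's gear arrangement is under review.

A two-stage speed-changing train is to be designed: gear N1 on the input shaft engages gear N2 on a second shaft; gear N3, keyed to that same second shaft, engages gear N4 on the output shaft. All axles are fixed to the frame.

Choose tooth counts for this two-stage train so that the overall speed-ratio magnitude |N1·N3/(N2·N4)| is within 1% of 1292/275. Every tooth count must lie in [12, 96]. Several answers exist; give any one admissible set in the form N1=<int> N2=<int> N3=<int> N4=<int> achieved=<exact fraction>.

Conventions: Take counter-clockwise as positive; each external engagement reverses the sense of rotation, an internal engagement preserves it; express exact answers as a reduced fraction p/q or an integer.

N1=34 N2=22 N3=76 N4=25 achieved=1292/275

topology: fixed-axis compound train — 2 stages, target 1292/275
target = 1292/275 in lowest terms: an exact hit needs N1·N3 = k·1292 and N2·N4 = k·275 for one integer k, every count in [12, 96]; additionally prefer no 1:1 stage (N1 ≠ N2, N3 ≠ N4)
k = 1: no 1:1-free in-range split of k·1292 and k·275 into factor pairs; take k = 2
k = 2: N1·N3 = 2584 = 34·76, N2·N4 = 550 = 22·25
achieved = 34·76/(22·25) = 1292/275; |achieved − target| = 0 ≤ 323/6875 ✓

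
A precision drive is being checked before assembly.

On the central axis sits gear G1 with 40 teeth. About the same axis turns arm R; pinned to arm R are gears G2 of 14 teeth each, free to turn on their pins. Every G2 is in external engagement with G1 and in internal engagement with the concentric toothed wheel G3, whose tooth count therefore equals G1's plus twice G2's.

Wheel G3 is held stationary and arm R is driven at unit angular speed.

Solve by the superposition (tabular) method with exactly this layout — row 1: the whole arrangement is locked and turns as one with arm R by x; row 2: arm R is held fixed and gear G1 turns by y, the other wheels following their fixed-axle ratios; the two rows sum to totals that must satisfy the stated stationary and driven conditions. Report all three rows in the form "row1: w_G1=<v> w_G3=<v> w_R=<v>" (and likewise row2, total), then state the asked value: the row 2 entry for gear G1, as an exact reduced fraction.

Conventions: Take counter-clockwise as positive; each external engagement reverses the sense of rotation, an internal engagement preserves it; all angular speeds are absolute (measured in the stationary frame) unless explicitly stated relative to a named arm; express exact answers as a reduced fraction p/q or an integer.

topology: planetary set — G1 40T / G2 14T / G3 68T, arm = carrier (Willis)
row 1: whole set turns with the arm by x
row 2: sun turns y, ring = −(40/68)·y, arm 0
boundary: total ω_ring = x − (40/68)·y = 0 and total ω_arm = x = 1  ⇒  y = 17/10, x = 1
row 2 ring = −(40/68)·17/10 = -1
totals (row 1 + row 2): sun 1 + 17/10 = 27/10, ring 1 + (-1) = 0, arm 1 + 0 = 1
asked cell (row2, sun) = 17/10

row1: w_G1=1 w_G3=1 w_R=1
row2: w_G1=17/10 w_G3=-1 w_R=0
total: w_G1=27/10 w_G3=0 w_R=1
asked value: 17/10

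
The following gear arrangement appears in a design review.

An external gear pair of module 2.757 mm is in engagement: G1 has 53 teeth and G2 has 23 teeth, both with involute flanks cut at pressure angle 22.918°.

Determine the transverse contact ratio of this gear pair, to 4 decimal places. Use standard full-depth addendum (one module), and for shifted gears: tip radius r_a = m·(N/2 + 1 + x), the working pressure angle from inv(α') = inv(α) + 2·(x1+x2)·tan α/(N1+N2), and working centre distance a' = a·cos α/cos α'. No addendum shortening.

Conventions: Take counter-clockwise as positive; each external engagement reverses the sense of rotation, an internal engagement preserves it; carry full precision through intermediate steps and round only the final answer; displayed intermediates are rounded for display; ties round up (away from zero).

1.5580

topology: single-mesh involute geometry — m = 2.757, 53T/23T pair
base radii: r_b1 = 67.293332, r_b2 = 29.202767
tip radii: r_a1 = 75.817500, r_a2 = 34.462500
no profile shift: α' = α, a' = a
action lengths: √(r_a1²−r_b1²) = 34.927079, √(r_a2²−r_b2²) = 18.299244
base pitch p_b = π·m·cos α = 7.977669
CR = (34.927079 + 18.299244 − 104.766000·sin 22.91800°)/7.977669 = 1.557980
contact ratio ≈ 1.5580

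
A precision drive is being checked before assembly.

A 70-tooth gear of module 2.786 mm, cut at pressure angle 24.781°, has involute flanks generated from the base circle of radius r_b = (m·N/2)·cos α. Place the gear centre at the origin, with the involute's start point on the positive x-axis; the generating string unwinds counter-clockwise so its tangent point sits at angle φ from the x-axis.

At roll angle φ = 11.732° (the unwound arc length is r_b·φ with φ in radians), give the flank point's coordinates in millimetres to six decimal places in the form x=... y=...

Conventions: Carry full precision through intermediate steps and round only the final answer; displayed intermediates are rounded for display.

x=90.367472 y=0.252290

class = single-mesh tooth geometry [base-circle involute, m = 2.786, 70T]
pitch radius r_p = m·N/2 = 2.786·70/2 = 97.510000
base radius r_b = r_p·cos α = 97.510000·cos 24.781° = 88.530940
roll angle φ = 11.732° = 0.20476203 rad
x = r_b·(cos φ + φ·sin φ) = 90.367472
y = r_b·(sin φ − φ·cos φ) = 0.252290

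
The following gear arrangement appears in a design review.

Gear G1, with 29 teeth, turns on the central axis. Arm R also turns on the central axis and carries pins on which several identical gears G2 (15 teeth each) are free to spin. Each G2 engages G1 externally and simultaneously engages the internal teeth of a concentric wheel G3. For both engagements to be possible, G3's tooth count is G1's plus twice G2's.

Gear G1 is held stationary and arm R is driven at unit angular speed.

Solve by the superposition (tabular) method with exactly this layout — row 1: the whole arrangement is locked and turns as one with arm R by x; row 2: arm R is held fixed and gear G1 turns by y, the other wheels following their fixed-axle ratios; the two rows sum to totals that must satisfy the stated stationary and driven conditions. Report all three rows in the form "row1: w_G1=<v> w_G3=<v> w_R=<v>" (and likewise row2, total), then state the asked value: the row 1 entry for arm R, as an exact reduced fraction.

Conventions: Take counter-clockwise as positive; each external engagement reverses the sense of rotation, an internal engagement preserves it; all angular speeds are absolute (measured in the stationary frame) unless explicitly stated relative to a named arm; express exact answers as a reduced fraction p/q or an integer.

topology: planetary set — G1 29T / G2 15T / G3 59T, arm = carrier (Willis)
row 1 (train locked, turned with arm): all members turn x
row 2: sun turns y, ring = −(29/59)·y, arm 0
boundary: total ω_sun = x + y = 0 and total ω_arm = x = 1  ⇒  y = -1, x = 1
row 2 ring = −(29/59)·(-1) = 29/59
totals (row 1 + row 2): sun 1 + (-1) = 0, ring 1 + 29/59 = 88/59, arm 1 + 0 = 1
asked cell (row1, arm) = 1

row1: w_G1=1 w_G3=1 w_R=1
row2: w_G1=-1 w_G3=29/59 w_R=0
total: w_G1=0 w_G3=88/59 w_R=1
asked value: 1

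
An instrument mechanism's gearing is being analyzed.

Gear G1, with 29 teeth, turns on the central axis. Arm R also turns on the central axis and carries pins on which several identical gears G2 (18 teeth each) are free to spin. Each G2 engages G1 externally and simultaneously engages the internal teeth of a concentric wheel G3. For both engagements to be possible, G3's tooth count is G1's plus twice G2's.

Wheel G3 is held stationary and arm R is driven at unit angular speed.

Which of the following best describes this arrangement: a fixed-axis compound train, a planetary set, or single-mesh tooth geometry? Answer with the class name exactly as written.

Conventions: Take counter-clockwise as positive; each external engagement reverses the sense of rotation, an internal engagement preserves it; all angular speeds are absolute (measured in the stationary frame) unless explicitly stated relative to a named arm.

planetary set

topology: planetary set — G1 29T / G2 18T / G3 65T, arm = carrier (Willis)
classification: planetary set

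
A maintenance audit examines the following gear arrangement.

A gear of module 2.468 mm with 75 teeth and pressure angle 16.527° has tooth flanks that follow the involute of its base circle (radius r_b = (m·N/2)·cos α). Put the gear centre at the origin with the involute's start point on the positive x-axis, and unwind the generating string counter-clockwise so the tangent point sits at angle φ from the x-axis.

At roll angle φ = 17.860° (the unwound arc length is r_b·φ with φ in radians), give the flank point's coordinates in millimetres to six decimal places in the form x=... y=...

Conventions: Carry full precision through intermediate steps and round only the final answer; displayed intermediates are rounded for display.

x=92.932847 y=0.887120

single-mesh involute tooth geometry (75T wheel at module 2.468)
pitch radius r_p = m·N/2 = 2.468·75/2 = 92.550000
base radius r_b = r_p·cos α = 92.550000·cos 16.527° = 88.726370
roll angle φ = 17.860° = 0.31171580 rad
x = r_b·(cos φ + φ·sin φ) = 92.932847
y = r_b·(sin φ − φ·cos φ) = 0.887120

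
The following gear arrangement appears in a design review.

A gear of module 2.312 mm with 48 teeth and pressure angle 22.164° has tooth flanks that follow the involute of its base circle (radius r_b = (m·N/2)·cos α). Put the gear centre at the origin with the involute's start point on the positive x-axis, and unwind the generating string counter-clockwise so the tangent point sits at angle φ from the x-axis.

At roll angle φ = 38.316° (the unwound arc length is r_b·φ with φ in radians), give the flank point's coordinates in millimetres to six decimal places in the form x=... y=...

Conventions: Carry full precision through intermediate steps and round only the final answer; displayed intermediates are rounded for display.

x=61.625416 y=4.897382

class = single-mesh tooth geometry [base-circle involute, m = 2.312, 48T]
pitch radius r_p = m·N/2 = 2.312·48/2 = 55.488000
base radius r_b = r_p·cos α = 55.488000·cos 22.164° = 51.387870
roll angle φ = 38.316° = 0.66874036 rad
x = r_b·(cos φ + φ·sin φ) = 61.625416
y = r_b·(sin φ − φ·cos φ) = 4.897382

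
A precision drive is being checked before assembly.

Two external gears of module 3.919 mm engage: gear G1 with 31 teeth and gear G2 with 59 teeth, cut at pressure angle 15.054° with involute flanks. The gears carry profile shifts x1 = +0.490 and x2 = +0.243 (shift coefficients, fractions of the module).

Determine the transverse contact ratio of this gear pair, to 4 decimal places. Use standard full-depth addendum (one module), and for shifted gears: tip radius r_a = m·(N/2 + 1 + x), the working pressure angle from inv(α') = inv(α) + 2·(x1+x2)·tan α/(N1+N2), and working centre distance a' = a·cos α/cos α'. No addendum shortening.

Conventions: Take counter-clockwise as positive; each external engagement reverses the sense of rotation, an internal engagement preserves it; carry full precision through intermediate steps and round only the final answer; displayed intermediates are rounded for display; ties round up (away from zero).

1.8297

recognized (one external pair, fixed centres): single-mesh tooth geometry, m = 3.919, N1 = 31, N2 = 59
base radii: r_b1 = 58.659838, r_b2 = 111.642917
tip radii: r_a1 = 66.583810, r_a2 = 120.481817
inv(α') = inv(15.054°) + 2·(+0.490+0.243)·tan α/(31+59) = 0.01059878  ⇒  α' = 17.91181°
a' = a·cos α / cos α' = 176.3550·cos 15.054°/cos 17.91181° = 178.977614
action lengths: √(r_a1²−r_b1²) = 31.502812, √(r_a2²−r_b2²) = 45.295996
base pitch p_b = π·m·cos α = 11.889375
CR = (31.502812 + 45.295996 − 178.977614·sin 17.91181°)/11.889375 = 1.829680
contact ratio ≈ 1.8297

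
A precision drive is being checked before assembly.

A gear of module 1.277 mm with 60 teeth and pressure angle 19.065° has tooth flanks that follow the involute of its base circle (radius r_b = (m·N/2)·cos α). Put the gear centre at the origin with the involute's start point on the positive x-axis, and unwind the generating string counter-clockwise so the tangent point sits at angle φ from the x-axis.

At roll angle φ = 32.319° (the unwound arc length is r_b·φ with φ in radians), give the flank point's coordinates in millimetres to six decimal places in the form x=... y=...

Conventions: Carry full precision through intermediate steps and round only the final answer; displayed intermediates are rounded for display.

topology: single-mesh involute geometry — m = 1.277, N = 60
pitch radius r_p = m·N/2 = 1.277·60/2 = 38.310000
base radius r_b = r_p·cos α = 38.310000·cos 19.065° = 36.208644
roll angle φ = 32.319° = 0.56407296 rad
x = r_b·(cos φ + φ·sin φ) = 41.518873
y = r_b·(sin φ − φ·cos φ) = 2.098047

x=41.518873 y=2.098047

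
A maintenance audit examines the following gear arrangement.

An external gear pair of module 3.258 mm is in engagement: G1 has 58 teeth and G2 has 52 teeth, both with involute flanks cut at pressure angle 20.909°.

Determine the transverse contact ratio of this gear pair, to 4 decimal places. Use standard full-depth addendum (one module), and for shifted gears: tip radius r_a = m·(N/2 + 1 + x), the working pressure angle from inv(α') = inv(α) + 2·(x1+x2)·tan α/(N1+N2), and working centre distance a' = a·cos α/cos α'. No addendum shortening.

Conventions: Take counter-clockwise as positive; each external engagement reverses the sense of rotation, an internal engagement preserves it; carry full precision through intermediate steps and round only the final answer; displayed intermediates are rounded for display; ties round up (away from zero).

1.7221

topology: single-mesh involute geometry — m = 3.258, 58T/52T pair
base radii: r_b1 = 88.260212, r_b2 = 79.129845
tip radii: r_a1 = 97.740000, r_a2 = 87.966000
no profile shift: α' = α, a' = a
action lengths: √(r_a1²−r_b1²) = 41.990983, √(r_a2²−r_b2²) = 38.425054
base pitch p_b = π·m·cos α = 9.561298
CR = (41.990983 + 38.425054 − 179.190000·sin 20.90900°)/9.561298 = 1.722137
contact ratio ≈ 1.7221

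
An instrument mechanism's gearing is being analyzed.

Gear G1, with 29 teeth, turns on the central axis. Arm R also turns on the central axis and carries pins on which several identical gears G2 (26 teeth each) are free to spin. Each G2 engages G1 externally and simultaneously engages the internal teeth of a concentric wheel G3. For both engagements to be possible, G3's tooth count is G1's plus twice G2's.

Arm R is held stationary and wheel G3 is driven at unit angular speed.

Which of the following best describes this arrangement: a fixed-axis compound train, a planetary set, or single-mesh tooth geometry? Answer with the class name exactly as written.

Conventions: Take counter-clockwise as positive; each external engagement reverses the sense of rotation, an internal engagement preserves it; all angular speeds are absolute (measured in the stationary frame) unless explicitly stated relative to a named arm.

topology: planetary set — G1 29T / G2 26T / G3 81T, arm = carrier (Willis)
classification: planetary set

planetary set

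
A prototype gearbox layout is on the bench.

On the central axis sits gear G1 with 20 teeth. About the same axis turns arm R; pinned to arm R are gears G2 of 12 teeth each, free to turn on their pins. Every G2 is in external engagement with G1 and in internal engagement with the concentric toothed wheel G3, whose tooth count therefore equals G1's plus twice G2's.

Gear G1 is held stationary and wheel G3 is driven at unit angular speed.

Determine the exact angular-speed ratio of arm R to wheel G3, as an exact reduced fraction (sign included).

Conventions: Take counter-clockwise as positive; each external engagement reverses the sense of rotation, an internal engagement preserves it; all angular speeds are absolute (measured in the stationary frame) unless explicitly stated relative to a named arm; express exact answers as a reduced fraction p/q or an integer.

11/16

recognized (axles ride arm R): planetary set, 20/12/44 teeth
ring teeth: 20 + 2·12 = 44
20(ω_sun−ω_arm) = −44(ω_ring−ω_arm),  ω_sun = 0, ω_ring = 1
20(0−ω_arm) = −44(1−ω_arm)  ⇒  64·ω_arm = 44  ⇒  ω_arm = 11/16
ω_out/ω_in = 11/16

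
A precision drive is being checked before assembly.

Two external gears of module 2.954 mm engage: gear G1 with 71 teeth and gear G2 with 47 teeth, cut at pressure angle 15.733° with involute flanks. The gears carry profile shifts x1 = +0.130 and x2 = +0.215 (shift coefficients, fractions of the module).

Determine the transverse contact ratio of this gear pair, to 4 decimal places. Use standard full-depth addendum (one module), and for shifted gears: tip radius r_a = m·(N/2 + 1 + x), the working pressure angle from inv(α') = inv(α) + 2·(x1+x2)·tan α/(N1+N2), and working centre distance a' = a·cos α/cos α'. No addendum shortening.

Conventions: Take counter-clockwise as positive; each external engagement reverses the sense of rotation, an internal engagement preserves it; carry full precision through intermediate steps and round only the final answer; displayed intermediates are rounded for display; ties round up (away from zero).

recognized (one external pair, fixed centres): single-mesh tooth geometry, m = 2.954, N1 = 71, N2 = 47
base radii: r_b1 = 100.938235, r_b2 = 66.818268
tip radii: r_a1 = 108.205020, r_a2 = 73.008110
inv(α') = inv(15.733°) + 2·(+0.130+0.215)·tan α/(71+47) = 0.00876352  ⇒  α' = 16.83827°
a' = a·cos α / cos α' = 174.2860·cos 15.733°/cos 16.83827° = 175.271033
action lengths: √(r_a1²−r_b1²) = 38.984601, √(r_a2²−r_b2²) = 29.419436
base pitch p_b = π·m·cos α = 8.932586
CR = (38.984601 + 29.419436 − 175.271033·sin 16.83827°)/8.932586 = 1.974017
contact ratio ≈ 1.9740

1.9740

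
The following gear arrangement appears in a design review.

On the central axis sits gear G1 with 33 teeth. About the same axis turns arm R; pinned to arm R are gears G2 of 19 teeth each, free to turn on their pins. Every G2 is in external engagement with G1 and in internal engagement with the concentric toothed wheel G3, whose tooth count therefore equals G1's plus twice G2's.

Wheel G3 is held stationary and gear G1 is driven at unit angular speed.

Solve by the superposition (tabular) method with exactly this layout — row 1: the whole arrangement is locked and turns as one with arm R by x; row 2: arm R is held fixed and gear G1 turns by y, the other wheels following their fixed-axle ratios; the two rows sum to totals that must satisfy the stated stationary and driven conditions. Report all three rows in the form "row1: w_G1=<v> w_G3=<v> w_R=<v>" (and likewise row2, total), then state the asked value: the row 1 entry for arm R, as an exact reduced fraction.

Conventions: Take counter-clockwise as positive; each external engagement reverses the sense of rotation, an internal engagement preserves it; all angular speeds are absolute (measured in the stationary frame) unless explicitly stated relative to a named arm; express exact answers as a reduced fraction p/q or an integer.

row1: w_G1=33/104 w_G3=33/104 w_R=33/104
row2: w_G1=71/104 w_G3=-33/104 w_R=0
total: w_G1=1 w_G3=0 w_R=33/104
asked value: 33/104

topology: planetary set — G1 33T / G2 19T / G3 71T, arm = carrier (Willis)
row 1: whole set turns with the arm by x
row 2 — arm fixed, fixed-axis ratios: sun y, ring −(33/71)·y, arm 0
boundary: total ω_ring = x − (33/71)·y = 0 and total ω_sun = x + y = 1  ⇒  y = 71/104, x = 33/104
row 2 ring = −(33/71)·71/104 = -33/104
totals (row 1 + row 2): sun 33/104 + 71/104 = 1, ring 33/104 + (-33/104) = 0, arm 33/104 + 0 = 33/104
asked cell (row1, arm) = 33/104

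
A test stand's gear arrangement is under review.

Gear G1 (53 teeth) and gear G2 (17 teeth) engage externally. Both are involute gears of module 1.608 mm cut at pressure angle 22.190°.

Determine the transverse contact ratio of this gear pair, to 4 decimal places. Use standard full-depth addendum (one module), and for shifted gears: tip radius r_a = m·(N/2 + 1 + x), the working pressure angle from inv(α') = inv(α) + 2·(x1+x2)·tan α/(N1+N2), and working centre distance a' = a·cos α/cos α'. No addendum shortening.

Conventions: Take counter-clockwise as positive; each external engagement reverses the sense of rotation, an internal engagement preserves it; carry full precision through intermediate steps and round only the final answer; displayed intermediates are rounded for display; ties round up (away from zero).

1.5532

recognized (one external pair, fixed centres): single-mesh tooth geometry, m = 1.608, N1 = 53, N2 = 17
base radii: r_b1 = 39.456007, r_b2 = 12.655700
tip radii: r_a1 = 44.220000, r_a2 = 15.276000
no profile shift: α' = α, a' = a
action lengths: √(r_a1²−r_b1²) = 19.965769, √(r_a2²−r_b2²) = 8.555082
base pitch p_b = π·m·cos α = 4.677536
CR = (19.965769 + 8.555082 − 56.280000·sin 22.19000°)/4.677536 = 1.553182
contact ratio ≈ 1.5532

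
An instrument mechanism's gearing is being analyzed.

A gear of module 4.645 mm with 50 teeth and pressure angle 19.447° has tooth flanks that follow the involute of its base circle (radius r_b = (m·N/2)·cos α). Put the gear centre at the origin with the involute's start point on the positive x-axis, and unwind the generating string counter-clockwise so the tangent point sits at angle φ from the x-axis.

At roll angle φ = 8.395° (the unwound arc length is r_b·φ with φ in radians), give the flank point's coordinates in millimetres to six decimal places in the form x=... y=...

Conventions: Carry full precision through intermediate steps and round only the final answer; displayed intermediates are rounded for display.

recognized (one wheel, involute flank): single-mesh tooth geometry, m = 4.645, N = 50
pitch radius r_p = m·N/2 = 4.645·50/2 = 116.125000
base radius r_b = r_p·cos α = 116.125000·cos 19.447° = 109.500053
roll angle φ = 8.395° = 0.14652039 rad
x = r_b·(cos φ + φ·sin φ) = 110.669138
y = r_b·(sin φ − φ·cos φ) = 0.114566

x=110.669138 y=0.114566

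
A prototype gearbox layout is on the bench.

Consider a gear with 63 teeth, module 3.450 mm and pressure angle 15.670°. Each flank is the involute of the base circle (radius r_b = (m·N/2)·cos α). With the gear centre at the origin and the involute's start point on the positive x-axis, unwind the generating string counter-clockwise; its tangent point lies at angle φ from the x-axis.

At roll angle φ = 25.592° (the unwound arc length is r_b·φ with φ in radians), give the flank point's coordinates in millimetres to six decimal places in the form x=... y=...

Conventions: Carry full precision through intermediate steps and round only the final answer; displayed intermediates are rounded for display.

x=114.558955 y=3.046596

topology: single-mesh involute geometry — m = 3.450, N = 63
pitch radius r_p = m·N/2 = 3.450·63/2 = 108.675000
base radius r_b = r_p·cos α = 108.675000·cos 15.670° = 104.635909
roll angle φ = 25.592° = 0.44666466 rad
x = r_b·(cos φ + φ·sin φ) = 114.558955
y = r_b·(sin φ − φ·cos φ) = 3.046596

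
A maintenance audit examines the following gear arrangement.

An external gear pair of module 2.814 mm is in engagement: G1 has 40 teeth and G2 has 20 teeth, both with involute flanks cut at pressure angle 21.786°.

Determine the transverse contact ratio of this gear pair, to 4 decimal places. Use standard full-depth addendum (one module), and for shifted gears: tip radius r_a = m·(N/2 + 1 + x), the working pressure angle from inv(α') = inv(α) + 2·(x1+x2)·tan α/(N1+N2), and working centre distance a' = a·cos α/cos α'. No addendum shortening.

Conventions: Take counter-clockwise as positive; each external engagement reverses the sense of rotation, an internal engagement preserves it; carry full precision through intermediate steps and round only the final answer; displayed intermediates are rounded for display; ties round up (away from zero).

1.5651

recognized (one external pair, fixed centres): single-mesh tooth geometry, m = 2.814, N1 = 40, N2 = 20
base radii: r_b1 = 52.260288, r_b2 = 26.130144
tip radii: r_a1 = 59.094000, r_a2 = 30.954000
no profile shift: α' = α, a' = a
action lengths: √(r_a1²−r_b1²) = 27.585561, √(r_a2²−r_b2²) = 16.594146
base pitch p_b = π·m·cos α = 8.209027
CR = (27.585561 + 16.594146 − 84.420000·sin 21.78600°)/8.209027 = 1.565105
contact ratio ≈ 1.5651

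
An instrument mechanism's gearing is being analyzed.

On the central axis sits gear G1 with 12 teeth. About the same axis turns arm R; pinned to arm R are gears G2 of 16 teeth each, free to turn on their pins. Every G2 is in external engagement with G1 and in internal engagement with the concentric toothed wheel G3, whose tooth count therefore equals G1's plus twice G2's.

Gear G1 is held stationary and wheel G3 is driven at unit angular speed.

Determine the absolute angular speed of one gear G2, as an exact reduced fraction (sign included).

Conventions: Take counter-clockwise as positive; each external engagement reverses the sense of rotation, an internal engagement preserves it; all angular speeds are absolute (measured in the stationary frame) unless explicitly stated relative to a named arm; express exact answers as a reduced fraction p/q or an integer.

11/8

topology: planetary set — G1 12T / G2 16T / G3 44T, arm = carrier (Willis)
ring teeth: 12 + 2·16 = 44
12(ω_sun−ω_arm) = −44(ω_ring−ω_arm),  ω_sun = 0, ω_ring = 1
12(0−ω_arm) = −44(1−ω_arm)  ⇒  56·ω_arm = 44  ⇒  ω_arm = 11/14
sun–planet mesh: 12·(0−11/14) = −16·(ω_p−ω_arm)  ⇒  ω_p−ω_arm = 33/56
ω_p = 11/14 + 33/56 = 11/8
exact speed ratio = 11/8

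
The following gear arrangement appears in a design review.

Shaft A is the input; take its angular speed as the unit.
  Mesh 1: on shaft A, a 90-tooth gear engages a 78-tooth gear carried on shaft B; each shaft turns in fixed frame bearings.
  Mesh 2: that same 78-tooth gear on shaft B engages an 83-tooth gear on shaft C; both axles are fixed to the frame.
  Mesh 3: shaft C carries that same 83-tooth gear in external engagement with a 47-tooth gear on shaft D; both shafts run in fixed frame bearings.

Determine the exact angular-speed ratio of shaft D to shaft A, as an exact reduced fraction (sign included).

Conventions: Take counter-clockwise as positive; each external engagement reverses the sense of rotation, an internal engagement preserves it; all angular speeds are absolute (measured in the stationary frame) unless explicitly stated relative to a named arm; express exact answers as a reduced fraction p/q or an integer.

class = fixed-axis compound train [3 meshes; 3 ratios multiply, 3 sense flips]
mesh 1 [90T→78T]: running ratio 15/13, sense −
mesh 2 [78T→83T]: running ratio 90/83, sense +
mesh 3 [83T→47T]: running ratio 90/47, sense −
ω_out/ω_in = -90/47

-90/47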